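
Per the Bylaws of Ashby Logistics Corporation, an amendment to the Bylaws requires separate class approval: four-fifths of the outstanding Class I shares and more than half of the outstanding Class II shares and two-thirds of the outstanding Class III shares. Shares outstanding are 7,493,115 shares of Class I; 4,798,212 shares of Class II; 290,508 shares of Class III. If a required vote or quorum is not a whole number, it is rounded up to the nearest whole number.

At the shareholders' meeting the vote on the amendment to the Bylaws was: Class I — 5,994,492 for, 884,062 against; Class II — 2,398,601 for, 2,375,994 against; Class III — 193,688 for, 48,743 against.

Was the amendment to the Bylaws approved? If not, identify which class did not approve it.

Not approved — the Class II shares did not give the required vote.

Class I: 4/5 of 7493115 = 5994492; 5,994,492 required, 5,994,492 in favor — approved.
Class II: a majority of 4798212 is 2399107; 2,399,107 required, 2,398,601 in favor — not approved.
Class III: 2/3 of 290508 = 193672; 193,672 required, 193,688 in favor — approved.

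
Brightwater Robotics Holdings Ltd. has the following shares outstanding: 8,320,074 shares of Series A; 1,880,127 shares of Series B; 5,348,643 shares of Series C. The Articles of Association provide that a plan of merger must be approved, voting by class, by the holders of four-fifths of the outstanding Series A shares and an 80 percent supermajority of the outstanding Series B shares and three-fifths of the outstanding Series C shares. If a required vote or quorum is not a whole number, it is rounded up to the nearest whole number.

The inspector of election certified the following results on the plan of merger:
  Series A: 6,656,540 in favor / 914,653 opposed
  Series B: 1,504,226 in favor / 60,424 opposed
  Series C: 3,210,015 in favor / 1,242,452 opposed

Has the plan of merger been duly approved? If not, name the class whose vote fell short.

Series A: 4/5 of 8320074 = 6656059.20, rounded up to 6656060; 6,656,060 required, 6,656,540 in favor — approved.
Series B: 4/5 of 1880127 = 1504101.60, rounded up to 1504102; 1,504,102 required, 1,504,226 in favor — approved.
Series C: 3/5 of 5348643 = 3209185.80, rounded up to 3209186; 3,209,186 required, 3,210,015 in favor — approved.

Approved — every class gave the required vote.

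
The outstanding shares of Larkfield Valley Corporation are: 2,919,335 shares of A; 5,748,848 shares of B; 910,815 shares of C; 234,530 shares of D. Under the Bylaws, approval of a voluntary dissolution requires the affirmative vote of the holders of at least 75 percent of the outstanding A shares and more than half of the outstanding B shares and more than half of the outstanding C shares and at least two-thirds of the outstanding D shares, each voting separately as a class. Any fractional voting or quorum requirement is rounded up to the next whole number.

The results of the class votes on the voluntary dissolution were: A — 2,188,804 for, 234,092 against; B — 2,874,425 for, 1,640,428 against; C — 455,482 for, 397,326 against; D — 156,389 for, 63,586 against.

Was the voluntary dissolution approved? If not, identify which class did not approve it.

A: 3/4 of 2919335 = 2189501.25, rounded up to 2189502; 2,189,502 required, 2,188,804 in favor — not approved.
B: a majority of 5748848 is 2874425; 2,874,425 required, 2,874,425 in favor — approved.
C: a majority of 910815 is 455408; 455,408 required, 455,482 in favor — approved.
D: 2/3 of 234530 = 156353.33, rounded up to 156354; 156,354 required, 156,389 in favor — approved.

Not approved — the A shares did not give the required vote.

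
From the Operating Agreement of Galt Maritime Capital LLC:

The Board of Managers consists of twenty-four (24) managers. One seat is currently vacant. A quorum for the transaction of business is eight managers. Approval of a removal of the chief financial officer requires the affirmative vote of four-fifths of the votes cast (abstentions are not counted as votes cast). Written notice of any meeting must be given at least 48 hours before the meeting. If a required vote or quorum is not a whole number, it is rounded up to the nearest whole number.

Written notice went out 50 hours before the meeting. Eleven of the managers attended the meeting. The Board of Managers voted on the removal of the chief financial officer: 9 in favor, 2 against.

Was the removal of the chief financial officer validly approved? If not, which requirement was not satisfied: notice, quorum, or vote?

Notice: 50 hours given; 48 required (50 ≥ 48). Satisfied.
Quorum: 11 present; quorum is 8. Satisfied.
Vote: the removal of the chief financial officer requires four-fifths of the votes cast (11). 4/5 of 11 = 8.80, rounded up to 9, so 9 affirmative votes are needed; 9 voted in favor. Satisfied.

Valid — all requirements satisfied.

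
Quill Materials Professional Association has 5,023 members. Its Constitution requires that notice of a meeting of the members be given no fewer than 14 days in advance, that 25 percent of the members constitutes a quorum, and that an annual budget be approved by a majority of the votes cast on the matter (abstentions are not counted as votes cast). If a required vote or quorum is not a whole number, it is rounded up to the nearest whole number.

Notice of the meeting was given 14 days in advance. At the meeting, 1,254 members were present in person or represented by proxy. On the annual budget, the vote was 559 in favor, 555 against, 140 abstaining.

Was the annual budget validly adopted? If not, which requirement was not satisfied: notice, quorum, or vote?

Notice: 14 days given; 14 required. Satisfied.
Quorum: 25% of 5,023 = 1,255.75, rounded up to 1,256; 1,254 present. Not satisfied.
Vote: requires a majority of the votes cast (1,254 − 140 abstaining = 1,114); a majority of 1114 is 558, so 558 needed; 559 in favor. Satisfied.

Invalid — quorum requirement not satisfied.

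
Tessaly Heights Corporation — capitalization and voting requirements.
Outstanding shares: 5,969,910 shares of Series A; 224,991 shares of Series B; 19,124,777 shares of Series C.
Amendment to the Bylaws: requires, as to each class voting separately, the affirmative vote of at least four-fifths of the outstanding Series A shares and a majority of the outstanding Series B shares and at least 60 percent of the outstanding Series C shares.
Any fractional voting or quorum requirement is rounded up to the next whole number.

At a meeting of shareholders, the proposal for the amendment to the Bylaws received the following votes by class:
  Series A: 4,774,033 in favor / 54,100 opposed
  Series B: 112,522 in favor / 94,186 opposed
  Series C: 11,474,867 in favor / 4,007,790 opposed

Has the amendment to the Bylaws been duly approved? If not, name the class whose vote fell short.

Series A: 4/5 of 5969910 = 4775928; 4,775,928 required, 4,774,033 in favor — not approved.
Series B: a majority of 224991 is 112496; 112,496 required, 112,522 in favor — approved.
Series C: 3/5 of 19124777 = 11474866.20, rounded up to 11474867; 11,474,867 required, 11,474,867 in favor — approved.

Not approved — the Series A shares did not give the required vote.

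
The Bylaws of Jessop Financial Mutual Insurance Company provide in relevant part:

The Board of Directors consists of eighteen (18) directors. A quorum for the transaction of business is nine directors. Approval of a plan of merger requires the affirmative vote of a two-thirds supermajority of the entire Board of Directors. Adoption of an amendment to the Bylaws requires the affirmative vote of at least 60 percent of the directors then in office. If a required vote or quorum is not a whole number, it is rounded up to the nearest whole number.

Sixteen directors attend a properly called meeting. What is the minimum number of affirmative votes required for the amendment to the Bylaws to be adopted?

11

The amendment to the Bylaws requires three-fifths of the directors then in office (18).
3/5 of 18 = 10.80, rounded up to 11.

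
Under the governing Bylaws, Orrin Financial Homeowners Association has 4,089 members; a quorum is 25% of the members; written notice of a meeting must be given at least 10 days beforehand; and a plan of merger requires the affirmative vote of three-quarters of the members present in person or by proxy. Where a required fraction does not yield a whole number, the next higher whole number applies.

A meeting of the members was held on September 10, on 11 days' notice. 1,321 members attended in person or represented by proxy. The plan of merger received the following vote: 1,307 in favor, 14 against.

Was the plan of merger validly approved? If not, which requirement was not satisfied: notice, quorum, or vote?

Notice: 11 days given; 10 required. Satisfied.
Quorum: 25% of 4,089 = 1,022.25, rounded up to 1,023; 1,321 present. Satisfied.
Vote: requires three-fourths of those present (1,321); 3/4 of 1321 = 990.75, rounded up to 991, so 991 needed; 1,307 in favor. Satisfied.

Valid — all requirements satisfied.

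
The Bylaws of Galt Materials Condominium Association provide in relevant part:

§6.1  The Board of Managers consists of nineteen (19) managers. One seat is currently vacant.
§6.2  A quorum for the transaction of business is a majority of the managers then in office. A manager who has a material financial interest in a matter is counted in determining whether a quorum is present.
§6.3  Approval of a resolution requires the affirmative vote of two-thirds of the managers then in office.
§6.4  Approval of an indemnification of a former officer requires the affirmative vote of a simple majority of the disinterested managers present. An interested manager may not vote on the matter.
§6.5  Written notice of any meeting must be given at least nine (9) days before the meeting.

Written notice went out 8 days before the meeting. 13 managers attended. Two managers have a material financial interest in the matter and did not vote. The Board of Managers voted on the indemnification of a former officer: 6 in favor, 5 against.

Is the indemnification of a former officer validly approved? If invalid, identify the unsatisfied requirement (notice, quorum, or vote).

Invalid — notice requirement not satisfied.

Notice: 8 days given; 9 required (8 < 9). Not satisfied.
Quorum: 13 present (interested managers count toward quorum); quorum is 10. Satisfied.
Vote: the indemnification of a former officer requires a majority of the disinterested managers present (13 − 2 = 11). A majority of 11 is 6, so 6 affirmative votes are needed; 6 voted in favor. Satisfied.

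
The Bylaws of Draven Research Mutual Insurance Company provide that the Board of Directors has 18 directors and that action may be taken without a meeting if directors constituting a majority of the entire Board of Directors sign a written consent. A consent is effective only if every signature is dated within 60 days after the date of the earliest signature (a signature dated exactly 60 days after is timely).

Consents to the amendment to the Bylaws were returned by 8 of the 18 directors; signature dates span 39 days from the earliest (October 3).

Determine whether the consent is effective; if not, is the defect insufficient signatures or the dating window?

Not effective — insufficient signatures.

Signatures required: a majority of 18 — a majority of 18 is 10, so 10 needed; 8 signed. Insufficient.
Dating window: the latest signature is 39 days after the earliest; the limit is 60 days. Within the window.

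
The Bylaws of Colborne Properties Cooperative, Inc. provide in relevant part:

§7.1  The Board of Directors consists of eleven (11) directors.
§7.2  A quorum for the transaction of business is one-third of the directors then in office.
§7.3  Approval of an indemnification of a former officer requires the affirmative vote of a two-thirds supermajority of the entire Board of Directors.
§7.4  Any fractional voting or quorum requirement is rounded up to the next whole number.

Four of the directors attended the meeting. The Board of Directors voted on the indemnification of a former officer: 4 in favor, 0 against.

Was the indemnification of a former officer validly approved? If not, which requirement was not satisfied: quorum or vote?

Quorum: 4 present; quorum is 4. Satisfied.
Vote: the indemnification of a former officer requires two-thirds of the entire Board of Directors (11). 2/3 of 11 = 7.33, rounded up to 8, so 8 affirmative votes are needed; 4 voted in favor. Not satisfied.

Invalid — vote requirement not satisfied.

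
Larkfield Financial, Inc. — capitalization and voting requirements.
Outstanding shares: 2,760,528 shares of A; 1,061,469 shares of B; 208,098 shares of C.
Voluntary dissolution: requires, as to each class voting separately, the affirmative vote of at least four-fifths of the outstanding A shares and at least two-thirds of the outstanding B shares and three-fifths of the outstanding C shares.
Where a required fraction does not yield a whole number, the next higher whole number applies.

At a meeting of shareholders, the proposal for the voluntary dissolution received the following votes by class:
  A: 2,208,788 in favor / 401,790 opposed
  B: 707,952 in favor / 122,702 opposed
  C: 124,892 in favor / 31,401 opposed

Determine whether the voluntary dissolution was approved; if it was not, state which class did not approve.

Approved — every class gave the required vote.

A: 4/5 of 2760528 = 2208422.40, rounded up to 2208423; 2,208,423 required, 2,208,788 in favor — approved.
B: 2/3 of 1061469 = 707646; 707,646 required, 707,952 in favor — approved.
C: 3/5 of 208098 = 124858.80, rounded up to 124859; 124,859 required, 124,892 in favor — approved.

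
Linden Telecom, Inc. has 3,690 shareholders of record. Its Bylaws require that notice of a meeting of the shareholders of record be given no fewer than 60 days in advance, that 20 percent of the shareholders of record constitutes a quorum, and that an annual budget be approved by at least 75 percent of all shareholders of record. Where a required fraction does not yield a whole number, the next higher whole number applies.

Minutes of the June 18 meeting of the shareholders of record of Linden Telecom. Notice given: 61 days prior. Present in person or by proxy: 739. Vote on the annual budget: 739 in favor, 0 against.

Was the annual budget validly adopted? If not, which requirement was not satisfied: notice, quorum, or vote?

Invalid — vote requirement not satisfied.

Notice: 61 days given; 60 required. Satisfied.
Quorum: 20% of 3,690 = 738; 739 present. Satisfied.
Vote: requires three-fourths of all shareholders of record (3,690); 3/4 of 3690 = 2767.50, rounded up to 2768, so 2,768 needed; 739 in favor. Not satisfied.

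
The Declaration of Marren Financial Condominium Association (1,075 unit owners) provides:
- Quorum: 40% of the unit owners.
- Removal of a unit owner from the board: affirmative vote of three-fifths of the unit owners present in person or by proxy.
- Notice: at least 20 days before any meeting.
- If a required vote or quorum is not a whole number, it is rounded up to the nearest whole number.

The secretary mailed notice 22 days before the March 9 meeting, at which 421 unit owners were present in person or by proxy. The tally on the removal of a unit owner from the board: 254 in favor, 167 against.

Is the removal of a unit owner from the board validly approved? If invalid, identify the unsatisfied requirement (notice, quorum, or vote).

Invalid — quorum requirement not satisfied.

Notice: 22 days given; 20 required. Satisfied.
Quorum: 40% of 1,075 = 430; 421 present. Not satisfied.
Vote: requires three-fifths of those present (421); 3/5 of 421 = 252.60, rounded up to 253, so 253 needed; 254 in favor. Satisfied.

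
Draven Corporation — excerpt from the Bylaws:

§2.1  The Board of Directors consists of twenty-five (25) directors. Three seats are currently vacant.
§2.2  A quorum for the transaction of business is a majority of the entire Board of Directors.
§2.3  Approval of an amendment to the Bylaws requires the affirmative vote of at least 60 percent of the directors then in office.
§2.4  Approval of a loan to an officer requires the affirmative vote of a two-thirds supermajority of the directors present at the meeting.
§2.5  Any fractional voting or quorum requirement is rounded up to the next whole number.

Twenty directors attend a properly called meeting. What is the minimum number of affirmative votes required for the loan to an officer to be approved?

The loan to an officer requires two-thirds of the directors present (20).
2/3 of 20 = 13.33, rounded up to 14.

14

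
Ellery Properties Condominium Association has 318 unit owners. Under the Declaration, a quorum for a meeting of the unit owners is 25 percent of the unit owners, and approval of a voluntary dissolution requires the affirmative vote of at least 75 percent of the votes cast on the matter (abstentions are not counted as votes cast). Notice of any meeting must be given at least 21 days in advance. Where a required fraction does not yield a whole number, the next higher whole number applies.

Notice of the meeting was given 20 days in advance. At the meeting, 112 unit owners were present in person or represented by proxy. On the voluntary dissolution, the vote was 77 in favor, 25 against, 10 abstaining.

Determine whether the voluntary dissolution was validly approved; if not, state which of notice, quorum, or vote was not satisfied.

Notice: 20 days given; 21 required. Not satisfied.
Quorum: 25% of 318 = 79.50, rounded up to 80; 112 present. Satisfied.
Vote: requires three-fourths of the votes cast (112 − 10 abstaining = 102); 3/4 of 102 = 76.50, rounded up to 77, so 77 needed; 77 in favor. Satisfied.

Invalid — notice requirement not satisfied.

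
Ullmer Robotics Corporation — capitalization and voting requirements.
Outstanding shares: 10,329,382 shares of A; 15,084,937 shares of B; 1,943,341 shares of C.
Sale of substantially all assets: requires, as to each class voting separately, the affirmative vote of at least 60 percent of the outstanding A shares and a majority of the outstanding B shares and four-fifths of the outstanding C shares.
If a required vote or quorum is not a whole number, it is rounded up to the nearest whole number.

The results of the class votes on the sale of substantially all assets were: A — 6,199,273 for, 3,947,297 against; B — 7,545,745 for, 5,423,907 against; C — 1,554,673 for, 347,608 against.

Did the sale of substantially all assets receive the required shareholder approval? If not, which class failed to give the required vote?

A: 3/5 of 10329382 = 6197629.20, rounded up to 6197630; 6,197,630 required, 6,199,273 in favor — approved.
B: a majority of 15084937 is 7542469; 7,542,469 required, 7,545,745 in favor — approved.
C: 4/5 of 1943341 = 1554672.80, rounded up to 1554673; 1,554,673 required, 1,554,673 in favor — approved.

Approved — every class gave the required vote.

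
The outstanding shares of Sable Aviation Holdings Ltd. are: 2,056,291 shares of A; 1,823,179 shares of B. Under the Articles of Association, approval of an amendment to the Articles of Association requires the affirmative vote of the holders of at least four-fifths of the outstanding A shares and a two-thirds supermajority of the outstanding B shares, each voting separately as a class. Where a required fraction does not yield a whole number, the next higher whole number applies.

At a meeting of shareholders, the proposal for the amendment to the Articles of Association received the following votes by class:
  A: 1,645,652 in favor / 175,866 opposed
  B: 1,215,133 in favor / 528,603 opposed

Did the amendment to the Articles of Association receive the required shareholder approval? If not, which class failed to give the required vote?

Not approved — the B shares did not give the required vote.

A: 4/5 of 2056291 = 1645032.80, rounded up to 1645033; 1,645,033 required, 1,645,652 in favor — approved.
B: 2/3 of 1823179 = 1215452.67, rounded up to 1215453; 1,215,453 required, 1,215,133 in favor — not approved.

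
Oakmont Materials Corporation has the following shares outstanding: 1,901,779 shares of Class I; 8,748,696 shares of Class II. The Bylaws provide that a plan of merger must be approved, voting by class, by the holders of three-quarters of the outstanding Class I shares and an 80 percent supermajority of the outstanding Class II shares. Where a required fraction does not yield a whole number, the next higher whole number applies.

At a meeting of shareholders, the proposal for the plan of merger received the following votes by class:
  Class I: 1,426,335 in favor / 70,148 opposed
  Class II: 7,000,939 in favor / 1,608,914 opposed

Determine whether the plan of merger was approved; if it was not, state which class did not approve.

Approved — every class gave the required vote.

Class I: 3/4 of 1901779 = 1426334.25, rounded up to 1426335; 1,426,335 required, 1,426,335 in favor — approved.
Class II: 4/5 of 8748696 = 6998956.80, rounded up to 6998957; 6,998,957 required, 7,000,939 in favor — approved.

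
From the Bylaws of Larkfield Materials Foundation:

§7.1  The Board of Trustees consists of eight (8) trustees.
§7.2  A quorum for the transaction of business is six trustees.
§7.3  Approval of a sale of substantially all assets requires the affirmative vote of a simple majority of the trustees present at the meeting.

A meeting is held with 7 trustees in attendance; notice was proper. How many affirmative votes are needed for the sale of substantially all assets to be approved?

4

The sale of substantially all assets requires a majority of the trustees present (7).
A majority of 7 is 4.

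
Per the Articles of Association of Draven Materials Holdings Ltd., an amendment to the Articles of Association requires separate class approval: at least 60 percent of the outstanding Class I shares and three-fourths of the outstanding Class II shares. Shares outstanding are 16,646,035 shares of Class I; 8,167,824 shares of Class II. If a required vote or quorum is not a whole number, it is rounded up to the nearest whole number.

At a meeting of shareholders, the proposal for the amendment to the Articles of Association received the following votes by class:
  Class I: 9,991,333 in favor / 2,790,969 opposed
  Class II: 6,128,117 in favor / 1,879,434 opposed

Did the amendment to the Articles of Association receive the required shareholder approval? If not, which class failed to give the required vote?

Class I: 3/5 of 16646035 = 9987621; 9,987,621 required, 9,991,333 in favor — approved.
Class II: 3/4 of 8167824 = 6125868; 6,125,868 required, 6,128,117 in favor — approved.

Approved — every class gave the required vote.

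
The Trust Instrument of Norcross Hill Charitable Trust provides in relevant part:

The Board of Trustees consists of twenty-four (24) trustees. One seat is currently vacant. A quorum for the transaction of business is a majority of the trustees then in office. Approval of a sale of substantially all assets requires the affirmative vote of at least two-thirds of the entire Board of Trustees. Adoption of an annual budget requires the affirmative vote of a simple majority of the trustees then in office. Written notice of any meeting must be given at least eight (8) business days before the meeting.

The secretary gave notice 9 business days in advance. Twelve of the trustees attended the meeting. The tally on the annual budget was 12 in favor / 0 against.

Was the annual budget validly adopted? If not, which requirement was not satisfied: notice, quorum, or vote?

Valid — all requirements satisfied.

Notice: 9 business days given; 8 required (9 ≥ 8). Satisfied.
Quorum: 12 present; quorum is 12. Satisfied.
Vote: the annual budget requires a majority of the trustees then in office (23). A majority of 23 is 12, so 12 affirmative votes are needed; 12 voted in favor. Satisfied.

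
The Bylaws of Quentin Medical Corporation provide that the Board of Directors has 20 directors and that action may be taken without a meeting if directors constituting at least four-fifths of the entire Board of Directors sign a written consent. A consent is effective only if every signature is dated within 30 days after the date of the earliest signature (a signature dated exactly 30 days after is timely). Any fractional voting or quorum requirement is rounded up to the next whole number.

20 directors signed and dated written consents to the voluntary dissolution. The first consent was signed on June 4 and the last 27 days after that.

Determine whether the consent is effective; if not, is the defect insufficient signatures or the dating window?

Signatures required: at least four-fifths of 20 — 4/5 of 20 = 16, so 16 needed; 20 signed. Sufficient.
Dating window: the latest signature is 27 days after the earliest; the limit is 30 days. Within the window.

Effective — both the signature and dating-window requirements are satisfied.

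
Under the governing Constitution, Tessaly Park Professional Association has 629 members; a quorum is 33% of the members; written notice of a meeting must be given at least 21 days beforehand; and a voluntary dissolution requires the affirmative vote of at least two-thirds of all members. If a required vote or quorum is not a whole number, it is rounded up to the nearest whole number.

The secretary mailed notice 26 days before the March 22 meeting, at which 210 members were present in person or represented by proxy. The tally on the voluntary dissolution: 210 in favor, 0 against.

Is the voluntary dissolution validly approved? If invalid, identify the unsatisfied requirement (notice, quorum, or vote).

Notice: 26 days given; 21 required. Satisfied.
Quorum: 33% of 629 = 207.57, rounded up to 208; 210 present. Satisfied.
Vote: requires two-thirds of all members (629); 2/3 of 629 = 419.33, rounded up to 420, so 420 needed; 210 in favor. Not satisfied.

Invalid — vote requirement not satisfied.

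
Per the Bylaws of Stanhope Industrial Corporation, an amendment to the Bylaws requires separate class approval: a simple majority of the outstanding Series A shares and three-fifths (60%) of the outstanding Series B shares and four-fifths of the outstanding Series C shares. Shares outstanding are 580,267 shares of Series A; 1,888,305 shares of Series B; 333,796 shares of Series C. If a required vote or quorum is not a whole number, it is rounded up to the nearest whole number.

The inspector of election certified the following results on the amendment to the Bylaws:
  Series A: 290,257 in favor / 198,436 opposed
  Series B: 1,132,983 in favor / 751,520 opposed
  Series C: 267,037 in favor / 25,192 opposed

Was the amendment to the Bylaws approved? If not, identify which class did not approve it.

Approved — every class gave the required vote.

Series A: a majority of 580267 is 290134; 290,134 required, 290,257 in favor — approved.
Series B: 3/5 of 1888305 = 1132983; 1,132,983 required, 1,132,983 in favor — approved.
Series C: 4/5 of 333796 = 267036.80, rounded up to 267037; 267,037 required, 267,037 in favor — approved.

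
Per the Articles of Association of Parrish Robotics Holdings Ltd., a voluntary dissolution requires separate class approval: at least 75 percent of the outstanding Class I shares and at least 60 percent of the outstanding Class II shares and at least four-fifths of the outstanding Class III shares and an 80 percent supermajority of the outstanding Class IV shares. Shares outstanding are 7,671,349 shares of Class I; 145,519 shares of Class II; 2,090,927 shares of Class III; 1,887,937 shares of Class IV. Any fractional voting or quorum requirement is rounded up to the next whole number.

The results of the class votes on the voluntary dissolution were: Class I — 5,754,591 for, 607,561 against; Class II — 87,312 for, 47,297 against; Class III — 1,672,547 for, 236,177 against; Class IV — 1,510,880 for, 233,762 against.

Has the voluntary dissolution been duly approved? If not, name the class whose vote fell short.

Class I: 3/4 of 7671349 = 5753511.75, rounded up to 5753512; 5,753,512 required, 5,754,591 in favor — approved.
Class II: 3/5 of 145519 = 87311.40, rounded up to 87312; 87,312 required, 87,312 in favor — approved.
Class III: 4/5 of 2090927 = 1672741.60, rounded up to 1672742; 1,672,742 required, 1,672,547 in favor — not approved.
Class IV: 4/5 of 1887937 = 1510349.60, rounded up to 1510350; 1,510,350 required, 1,510,880 in favor — approved.

Not approved — the Class III shares did not give the required vote.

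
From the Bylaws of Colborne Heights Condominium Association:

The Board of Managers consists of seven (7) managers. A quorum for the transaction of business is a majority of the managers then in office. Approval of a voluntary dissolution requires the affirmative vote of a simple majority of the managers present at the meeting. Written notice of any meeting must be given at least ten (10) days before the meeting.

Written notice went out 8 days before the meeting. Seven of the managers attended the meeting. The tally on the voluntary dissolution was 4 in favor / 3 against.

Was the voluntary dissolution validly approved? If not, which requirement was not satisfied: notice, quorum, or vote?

Notice: 8 days given; 10 required (8 < 10). Not satisfied.
Quorum: 7 present; quorum is 4. Satisfied.
Vote: the voluntary dissolution requires a majority of the managers present (7). A majority of 7 is 4, so 4 affirmative votes are needed; 4 voted in favor. Satisfied.

Invalid — notice requirement not satisfied.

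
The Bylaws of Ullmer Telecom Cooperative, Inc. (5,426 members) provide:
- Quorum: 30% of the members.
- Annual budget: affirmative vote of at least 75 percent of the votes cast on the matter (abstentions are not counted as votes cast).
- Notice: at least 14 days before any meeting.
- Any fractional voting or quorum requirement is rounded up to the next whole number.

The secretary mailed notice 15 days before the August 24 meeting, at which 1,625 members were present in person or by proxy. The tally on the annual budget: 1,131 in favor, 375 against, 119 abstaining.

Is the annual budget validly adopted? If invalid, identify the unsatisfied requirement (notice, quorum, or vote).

Invalid — quorum requirement not satisfied.

Notice: 15 days given; 14 required. Satisfied.
Quorum: 30% of 5,426 = 1,627.80, rounded up to 1,628; 1,625 present. Not satisfied.
Vote: requires three-fourths of the votes cast (1,625 − 119 abstaining = 1,506); 3/4 of 1506 = 1129.50, rounded up to 1130, so 1,130 needed; 1,131 in favor. Satisfied.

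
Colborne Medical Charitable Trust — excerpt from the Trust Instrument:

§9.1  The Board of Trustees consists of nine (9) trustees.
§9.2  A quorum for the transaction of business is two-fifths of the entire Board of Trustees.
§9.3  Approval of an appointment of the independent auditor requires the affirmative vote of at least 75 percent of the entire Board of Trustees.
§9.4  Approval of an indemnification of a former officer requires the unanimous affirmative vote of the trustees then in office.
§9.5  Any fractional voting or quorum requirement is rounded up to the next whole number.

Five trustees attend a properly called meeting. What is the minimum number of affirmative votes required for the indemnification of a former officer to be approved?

The indemnification of a former officer requires the unanimous vote of the trustees then in office (9).
Unanimous means all 9.
(Only 5 can vote, so the indemnification of a former officer cannot pass at this meeting, but the required vote is still 9.)

9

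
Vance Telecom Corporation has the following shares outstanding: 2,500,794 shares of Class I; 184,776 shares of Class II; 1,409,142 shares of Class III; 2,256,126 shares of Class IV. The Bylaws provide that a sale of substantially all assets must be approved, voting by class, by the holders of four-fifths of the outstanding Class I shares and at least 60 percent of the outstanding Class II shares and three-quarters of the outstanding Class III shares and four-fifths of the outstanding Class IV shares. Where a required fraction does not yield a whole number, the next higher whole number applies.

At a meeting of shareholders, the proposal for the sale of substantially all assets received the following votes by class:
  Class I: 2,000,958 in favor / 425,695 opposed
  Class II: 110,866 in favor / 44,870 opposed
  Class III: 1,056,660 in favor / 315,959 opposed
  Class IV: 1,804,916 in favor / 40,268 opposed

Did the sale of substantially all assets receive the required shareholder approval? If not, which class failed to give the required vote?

Class I: 4/5 of 2500794 = 2000635.20, rounded up to 2000636; 2,000,636 required, 2,000,958 in favor — approved.
Class II: 3/5 of 184776 = 110865.60, rounded up to 110866; 110,866 required, 110,866 in favor — approved.
Class III: 3/4 of 1409142 = 1056856.50, rounded up to 1056857; 1,056,857 required, 1,056,660 in favor — not approved.
Class IV: 4/5 of 2256126 = 1804900.80, rounded up to 1804901; 1,804,901 required, 1,804,916 in favor — approved.

Not approved — the Class III shares did not give the required vote.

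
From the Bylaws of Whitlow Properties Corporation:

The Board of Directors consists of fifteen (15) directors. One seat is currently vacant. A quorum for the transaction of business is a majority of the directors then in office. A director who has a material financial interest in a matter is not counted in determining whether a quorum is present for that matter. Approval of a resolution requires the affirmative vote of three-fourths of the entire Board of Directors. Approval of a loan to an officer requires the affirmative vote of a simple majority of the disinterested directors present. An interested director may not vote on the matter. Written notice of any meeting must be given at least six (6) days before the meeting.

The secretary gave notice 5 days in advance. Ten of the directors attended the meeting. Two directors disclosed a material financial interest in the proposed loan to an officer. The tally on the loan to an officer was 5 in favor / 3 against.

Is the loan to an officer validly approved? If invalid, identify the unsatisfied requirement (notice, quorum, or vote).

Invalid — notice requirement not satisfied.

Notice: 5 days given; 6 required (5 < 6). Not satisfied.
Quorum: 10 present, but the 2 interested directors do not count, leaving 8. Quorum is 8. Satisfied.
Vote: the loan to an officer requires a majority of the disinterested directors present (10 − 2 = 8). A majority of 8 is 5, so 5 affirmative votes are needed; 5 voted in favor. Satisfied.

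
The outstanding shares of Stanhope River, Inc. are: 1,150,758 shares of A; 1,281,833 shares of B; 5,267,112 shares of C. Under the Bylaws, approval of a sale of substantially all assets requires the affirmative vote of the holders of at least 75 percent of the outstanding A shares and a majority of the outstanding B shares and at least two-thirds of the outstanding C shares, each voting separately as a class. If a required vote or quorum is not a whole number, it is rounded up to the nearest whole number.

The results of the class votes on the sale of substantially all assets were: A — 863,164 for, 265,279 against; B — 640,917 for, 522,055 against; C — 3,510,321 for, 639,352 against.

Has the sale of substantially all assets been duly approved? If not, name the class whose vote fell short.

A: 3/4 of 1150758 = 863068.50, rounded up to 863069; 863,069 required, 863,164 in favor — approved.
B: a majority of 1281833 is 640917; 640,917 required, 640,917 in favor — approved.
C: 2/3 of 5267112 = 3511408; 3,511,408 required, 3,510,321 in favor — not approved.

Not approved — the C shares did not give the required vote.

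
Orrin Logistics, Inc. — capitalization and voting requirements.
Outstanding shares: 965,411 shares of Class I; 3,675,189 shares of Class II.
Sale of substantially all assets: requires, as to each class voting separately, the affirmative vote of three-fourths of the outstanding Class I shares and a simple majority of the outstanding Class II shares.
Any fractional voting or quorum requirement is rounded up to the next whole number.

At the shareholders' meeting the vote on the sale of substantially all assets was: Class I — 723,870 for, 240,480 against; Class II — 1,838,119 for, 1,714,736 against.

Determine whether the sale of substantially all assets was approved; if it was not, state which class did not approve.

Not approved — the Class I shares did not give the required vote.

Class I: 3/4 of 965411 = 724058.25, rounded up to 724059; 724,059 required, 723,870 in favor — not approved.
Class II: a majority of 3675189 is 1837595; 1,837,595 required, 1,838,119 in favor — approved.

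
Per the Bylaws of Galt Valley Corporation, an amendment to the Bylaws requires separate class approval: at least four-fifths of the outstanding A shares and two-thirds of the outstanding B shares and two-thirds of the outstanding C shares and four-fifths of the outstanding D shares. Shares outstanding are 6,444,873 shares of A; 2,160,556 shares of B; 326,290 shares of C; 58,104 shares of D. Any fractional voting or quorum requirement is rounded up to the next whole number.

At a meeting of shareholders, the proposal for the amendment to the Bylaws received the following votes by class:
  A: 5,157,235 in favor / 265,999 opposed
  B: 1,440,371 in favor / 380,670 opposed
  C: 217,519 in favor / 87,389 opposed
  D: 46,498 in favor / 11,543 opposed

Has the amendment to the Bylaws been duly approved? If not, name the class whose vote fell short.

A: 4/5 of 6444873 = 5155898.40, rounded up to 5155899; 5,155,899 required, 5,157,235 in favor — approved.
B: 2/3 of 2160556 = 1440370.67, rounded up to 1440371; 1,440,371 required, 1,440,371 in favor — approved.
C: 2/3 of 326290 = 217526.67, rounded up to 217527; 217,527 required, 217,519 in favor — not approved.
D: 4/5 of 58104 = 46483.20, rounded up to 46484; 46,484 required, 46,498 in favor — approved.

Not approved — the C shares did not give the required vote.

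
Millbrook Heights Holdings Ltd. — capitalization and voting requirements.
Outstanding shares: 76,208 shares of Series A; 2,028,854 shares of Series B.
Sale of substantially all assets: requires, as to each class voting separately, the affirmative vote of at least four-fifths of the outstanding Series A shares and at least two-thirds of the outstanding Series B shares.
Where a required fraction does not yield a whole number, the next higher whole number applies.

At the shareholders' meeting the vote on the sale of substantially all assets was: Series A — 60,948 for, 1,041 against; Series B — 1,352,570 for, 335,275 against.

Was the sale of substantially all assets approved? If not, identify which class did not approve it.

Not approved — the Series A shares did not give the required vote.

Series A: 4/5 of 76208 = 60966.40, rounded up to 60967; 60,967 required, 60,948 in favor — not approved.
Series B: 2/3 of 2028854 = 1352569.33, rounded up to 1352570; 1,352,570 required, 1,352,570 in favor — approved.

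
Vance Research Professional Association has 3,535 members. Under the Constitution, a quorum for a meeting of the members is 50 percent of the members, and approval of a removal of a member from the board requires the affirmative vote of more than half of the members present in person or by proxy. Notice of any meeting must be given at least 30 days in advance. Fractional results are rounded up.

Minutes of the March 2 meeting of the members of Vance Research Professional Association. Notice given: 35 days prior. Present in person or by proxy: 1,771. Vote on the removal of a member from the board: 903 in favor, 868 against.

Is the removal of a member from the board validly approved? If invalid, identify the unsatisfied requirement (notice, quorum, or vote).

Notice: 35 days given; 30 required. Satisfied.
Quorum: 50% of 3,535 = 1,767.50, rounded up to 1,768; 1,771 present. Satisfied.
Vote: requires a majority of those present (1,771); a majority of 1771 is 886, so 886 needed; 903 in favor. Satisfied.

Valid — all requirements satisfied.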